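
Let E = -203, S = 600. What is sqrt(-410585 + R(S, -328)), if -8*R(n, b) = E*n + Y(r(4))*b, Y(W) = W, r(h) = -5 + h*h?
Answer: I*sqrt(394909) ≈ 628.42*I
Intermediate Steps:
r(h) = -5 + h**2
R(n, b) = -11*b/8 + 203*n/8 (R(n, b) = -(-203*n + (-5 + 4**2)*b)/8 = -(-203*n + (-5 + 16)*b)/8 = -(-203*n + 11*b)/8 = -11*b/8 + 203*n/8)
sqrt(-410585 + R(S, -328)) = sqrt(-410585 + (-11/8*(-328) + (203/8)*600)) = sqrt(-410585 + (451 + 15225)) = sqrt(-410585 + 15676) = sqrt(-394909) = I*sqrt(394909)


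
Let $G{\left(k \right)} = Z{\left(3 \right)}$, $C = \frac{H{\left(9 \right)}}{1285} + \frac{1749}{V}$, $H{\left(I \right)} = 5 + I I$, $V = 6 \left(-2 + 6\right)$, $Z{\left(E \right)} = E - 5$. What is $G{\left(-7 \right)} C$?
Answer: $- \frac{749843}{5140} \approx -145.88$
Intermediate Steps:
$Z{\left(E \right)} = -5 + E$
$V = 24$ ($V = 6 \cdot 4 = 24$)
$H{\left(I \right)} = 5 + I^{2}$
$C = \frac{749843}{10280}$ ($C = \frac{5 + 9^{2}}{1285} + \frac{1749}{24} = \left(5 + 81\right) \frac{1}{1285} + 1749 \cdot \frac{1}{24} = 86 \cdot \frac{1}{1285} + \frac{583}{8} = \frac{86}{1285} + \frac{583}{8} = \frac{749843}{10280} \approx 72.942$)
$G{\left(k \right)} = -2$ ($G{\left(k \right)} = -5 + 3 = -2$)
$G{\left(-7 \right)} C = \left(-2\right) \frac{749843}{10280} = - \frac{749843}{5140}$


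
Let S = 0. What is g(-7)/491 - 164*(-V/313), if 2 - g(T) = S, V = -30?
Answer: -2415094/153683 ≈ -15.715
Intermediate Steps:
g(T) = 2 (g(T) = 2 - 1*0 = 2 + 0 = 2)
g(-7)/491 - 164*(-V/313) = 2/491 - 164/((-313/(-30))) = 2*(1/491) - 164/((-313*(-1/30))) = 2/491 - 164/313/30 = 2/491 - 164*30/313 = 2/491 - 4920/313 = -2415094/153683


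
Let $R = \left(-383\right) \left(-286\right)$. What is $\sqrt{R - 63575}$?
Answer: $3 \sqrt{5107} \approx 214.39$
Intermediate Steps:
$R = 109538$
$\sqrt{R - 63575} = \sqrt{109538 - 63575} = \sqrt{45963} = 3 \sqrt{5107}$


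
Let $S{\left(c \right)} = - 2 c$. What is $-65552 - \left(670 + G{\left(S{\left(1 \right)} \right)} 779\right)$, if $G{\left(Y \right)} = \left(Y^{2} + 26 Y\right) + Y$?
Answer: $-27272$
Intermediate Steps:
$G{\left(Y \right)} = Y^{2} + 27 Y$
$-65552 - \left(670 + G{\left(S{\left(1 \right)} \right)} 779\right) = -65552 - \left(670 + \left(-2\right) 1 \left(27 - 2\right) 779\right) = -65552 - \left(670 + - 2 \left(27 - 2\right) 779\right) = -65552 - \left(670 + \left(-2\right) 25 \cdot 779\right) = -65552 - \left(670 - 38950\right) = -65552 - -38280 = -65552 + 38280 = -27272$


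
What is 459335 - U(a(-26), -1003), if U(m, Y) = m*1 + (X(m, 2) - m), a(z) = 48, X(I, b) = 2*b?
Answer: 459331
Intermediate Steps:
U(m, Y) = 4 (U(m, Y) = m*1 + (2*2 - m) = m + (4 - m) = 4)
459335 - U(a(-26), -1003) = 459335 - 1*4 = 459335 - 4 = 459331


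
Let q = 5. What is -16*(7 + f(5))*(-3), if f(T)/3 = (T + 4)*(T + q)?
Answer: 13296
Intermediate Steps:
f(T) = 3*(4 + T)*(5 + T) (f(T) = 3*((T + 4)*(T + 5)) = 3*((4 + T)*(5 + T)) = 3*(4 + T)*(5 + T))
-16*(7 + f(5))*(-3) = -16*(7 + (60 + 3*5² + 27*5))*(-3) = -16*(7 + (60 + 3*25 + 135))*(-3) = -16*(7 + (60 + 75 + 135))*(-3) = -16*(7 + 270)*(-3) = -16*277*(-3) = -4432*(-3) = 13296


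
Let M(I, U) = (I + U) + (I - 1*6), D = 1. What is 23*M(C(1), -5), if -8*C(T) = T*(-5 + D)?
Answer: -230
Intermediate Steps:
C(T) = T/2 (C(T) = -T*(-5 + 1)/8 = -T*(-4)/8 = -(-1)*T/2 = T/2)
M(I, U) = -6 + U + 2*I (M(I, U) = (I + U) + (I - 6) = (I + U) + (-6 + I) = -6 + U + 2*I)
23*M(C(1), -5) = 23*(-6 - 5 + 2*((1/2)*1)) = 23*(-6 - 5 + 2*(1/2)) = 23*(-6 - 5 + 1) = 23*(-10) = -230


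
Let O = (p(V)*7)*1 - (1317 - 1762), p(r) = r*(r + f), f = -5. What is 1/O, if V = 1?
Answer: 1/417 ≈ 0.0023981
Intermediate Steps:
p(r) = r*(-5 + r) (p(r) = r*(r - 5) = r*(-5 + r))
O = 417 (O = ((1*(-5 + 1))*7)*1 - (1317 - 1762) = ((1*(-4))*7)*1 - 1*(-445) = -4*7*1 + 445 = -28*1 + 445 = -28 + 445 = 417)
1/O = 1/417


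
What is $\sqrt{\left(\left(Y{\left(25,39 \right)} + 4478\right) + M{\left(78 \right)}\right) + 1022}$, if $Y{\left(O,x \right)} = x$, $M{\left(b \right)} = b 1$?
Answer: $\sqrt{5617} \approx 74.947$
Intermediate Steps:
$M{\left(b \right)} = b$
$\sqrt{\left(\left(Y{\left(25,39 \right)} + 4478\right) + M{\left(78 \right)}\right) + 1022} = \sqrt{\left(\left(39 + 4478\right) + 78\right) + 1022} = \sqrt{\left(4517 + 78\right) + 1022} = \sqrt{4595 + 1022} = \sqrt{5617}$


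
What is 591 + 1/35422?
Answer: 20934403/35422 ≈ 591.00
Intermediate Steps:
591 + 1/35422 = 20934403/35422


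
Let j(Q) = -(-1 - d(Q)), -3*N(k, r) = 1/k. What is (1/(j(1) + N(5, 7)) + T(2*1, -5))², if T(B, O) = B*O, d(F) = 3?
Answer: 330625/3481 ≈ 94.980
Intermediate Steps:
N(k, r) = -1/(3*k)
j(Q) = 4 (j(Q) = -(-1 - 1*3) = -(-1 - 3) = -1*(-4) = 4)
(1/(j(1) + N(5, 7)) + T(2*1, -5))² = (1/(4 - ⅓/5) + (2*1)*(-5))² = (1/(4 - ⅓*⅕) + 2*(-5))² = (1/(4 - 1/15) - 10)² = (1/(59/15) - 10)² = (15/59 - 10)² = (-575/59)² = 330625/3481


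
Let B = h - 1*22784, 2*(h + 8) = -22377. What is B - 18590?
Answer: -105141/2 ≈ -52571.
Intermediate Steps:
h = -22393/2 (h = -8 + (½)*(-22377) = -8 - 22377/2 = -22393/2 ≈ -11197.)
B = -67961/2 (B = -22393/2 - 1*22784 = -22393/2 - 22784 = -67961/2 ≈ -33981.)
B - 18590 = -67961/2 - 18590 = -105141/2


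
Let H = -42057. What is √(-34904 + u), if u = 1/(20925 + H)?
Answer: I*√432966110123/3522 ≈ 186.83*I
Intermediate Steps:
u = -1/21132 (u = 1/(20925 - 42057) = 1/(-21132) = -1/21132 ≈ -4.7322e-5)
√(-34904 + u) = √(-34904 - 1/21132) = √(-737591329/21132) = I*√432966110123/3522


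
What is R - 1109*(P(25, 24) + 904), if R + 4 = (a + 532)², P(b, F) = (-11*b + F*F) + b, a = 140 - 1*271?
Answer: -1203273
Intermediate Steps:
a = -131 (a = 140 - 271 = -131)
P(b, F) = F² - 10*b (P(b, F) = (-11*b + F²) + b = (F² - 11*b) + b = F² - 10*b)
R = 160797 (R = -4 + (-131 + 532)² = -4 + 401² = -4 + 160801 = 160797)
R - 1109*(P(25, 24) + 904) = 160797 - 1109*((24² - 10*25) + 904) = 160797 - 1109*((576 - 250) + 904) = 160797 - 1109*(326 + 904) = 160797 - 1109*1230 = 160797 - 1*1364070 = 160797 - 1364070 = -1203273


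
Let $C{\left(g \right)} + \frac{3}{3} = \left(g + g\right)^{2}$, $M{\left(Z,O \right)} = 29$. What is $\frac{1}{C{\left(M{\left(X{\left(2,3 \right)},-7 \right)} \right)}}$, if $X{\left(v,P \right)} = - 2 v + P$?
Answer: $\frac{1}{3363} \approx 0.00029735$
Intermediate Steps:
$X{\left(v,P \right)} = P - 2 v$
$C{\left(g \right)} = -1 + 4 g^{2}$ ($C{\left(g \right)} = -1 + \left(g + g\right)^{2} = -1 + \left(2 g\right)^{2} = -1 + 4 g^{2}$)
$\frac{1}{C{\left(M{\left(X{\left(2,3 \right)},-7 \right)} \right)}} = \frac{1}{-1 + 4 \cdot 29^{2}} = \frac{1}{-1 + 4 \cdot 841} = \frac{1}{-1 + 3364} = \frac{1}{3363}$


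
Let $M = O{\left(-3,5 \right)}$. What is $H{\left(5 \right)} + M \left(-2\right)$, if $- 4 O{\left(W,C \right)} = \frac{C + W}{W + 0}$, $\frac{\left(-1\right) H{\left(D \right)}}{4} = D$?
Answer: $- \frac{61}{3} \approx -20.333$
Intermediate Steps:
$H{\left(D \right)} = - 4 D$
$O{\left(W,C \right)} = - \frac{C + W}{4 W}$ ($O{\left(W,C \right)} = - \frac{\left(C + W\right) \frac{1}{W + 0}}{4} = - \frac{\left(C + W\right) \frac{1}{W}}{4} = - \frac{\frac{1}{W} \left(C + W\right)}{4} = - \frac{C + W}{4 W}$)
$M = \frac{1}{6}$ ($M = \frac{\left(-1\right) 5 - -3}{4 \left(-3\right)} = \frac{1}{4} \left(- \frac{1}{3}\right) \left(-5 + 3\right) = \frac{1}{4} \left(- \frac{1}{3}\right) \left(-2\right) = \frac{1}{6} \approx 0.16667$)
$H{\left(5 \right)} + M \left(-2\right) = \left(-4\right) 5 + \frac{1}{6} \left(-2\right) = -20 - \frac{1}{3} = - \frac{61}{3}$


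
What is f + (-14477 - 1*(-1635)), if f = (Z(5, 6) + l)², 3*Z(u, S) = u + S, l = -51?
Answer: -95414/9 ≈ -10602.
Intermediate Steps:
Z(u, S) = S/3 + u/3 (Z(u, S) = (u + S)/3 = (S + u)/3 = S/3 + u/3)
f = 20164/9 (f = (((⅓)*6 + (⅓)*5) - 51)² = ((2 + 5/3) - 51)² = (11/3 - 51)² = (-142/3)² = 20164/9 ≈ 2240.4)
f + (-14477 - 1*(-1635)) = 20164/9 + (-14477 - 1*(-1635)) = 20164/9 + (-14477 + 1635) = 20164/9 - 12842 = -95414/9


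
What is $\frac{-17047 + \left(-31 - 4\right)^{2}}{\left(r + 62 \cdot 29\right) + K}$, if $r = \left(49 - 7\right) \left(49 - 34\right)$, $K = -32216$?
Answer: $\frac{7911}{14894} \approx 0.53115$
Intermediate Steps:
$r = 630$ ($r = 42 \cdot 15 = 630$)
$\frac{-17047 + \left(-31 - 4\right)^{2}}{\left(r + 62 \cdot 29\right) + K} = \frac{-17047 + \left(-31 - 4\right)^{2}}{\left(630 + 62 \cdot 29\right) - 32216} = \frac{-17047 + \left(-35\right)^{2}}{\left(630 + 1798\right) - 32216} = \frac{-17047 + 1225}{2428 - 32216} = - \frac{15822}{-29788} = \left(-15822\right) \left(- \frac{1}{29788}\right) = \frac{7911}{14894}$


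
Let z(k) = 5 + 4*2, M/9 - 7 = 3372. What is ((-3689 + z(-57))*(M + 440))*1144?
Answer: -129739067744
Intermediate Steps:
M = 30411 (M = 63 + 9*3372 = 63 + 30348 = 30411)
z(k) = 13 (z(k) = 5 + 8 = 13)
((-3689 + z(-57))*(M + 440))*1144 = ((-3689 + 13)*(30411 + 440))*1144 = -3676*30851*1144 = -113408276*1144 = -129739067744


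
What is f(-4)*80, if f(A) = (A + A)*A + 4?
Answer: 2880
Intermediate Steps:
f(A) = 4 + 2*A² (f(A) = (2*A)*A + 4 = 2*A² + 4 = 4 + 2*A²)
f(-4)*80 = (4 + 2*(-4)²)*80 = (4 + 2*16)*80 = (4 + 32)*80 = 36*80 = 2880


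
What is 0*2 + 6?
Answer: 6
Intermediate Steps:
0*2 + 6 = 0 + 6 = 6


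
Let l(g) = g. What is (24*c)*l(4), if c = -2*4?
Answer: -768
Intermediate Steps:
c = -8
(24*c)*l(4) = (24*(-8))*4 = -192*4 = -768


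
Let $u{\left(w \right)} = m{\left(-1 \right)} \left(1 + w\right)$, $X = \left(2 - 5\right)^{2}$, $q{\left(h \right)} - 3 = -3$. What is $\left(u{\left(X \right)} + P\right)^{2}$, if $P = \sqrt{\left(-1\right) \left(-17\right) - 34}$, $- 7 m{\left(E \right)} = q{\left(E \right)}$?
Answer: $-17$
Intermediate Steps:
$q{\left(h \right)} = 0$ ($q{\left(h \right)} = 3 - 3 = 0$)
$m{\left(E \right)} = 0$ ($m{\left(E \right)} = \left(- \frac{1}{7}\right) 0 = 0$)
$X = 9$ ($X = \left(-3\right)^{2} = 9$)
$u{\left(w \right)} = 0$ ($u{\left(w \right)} = 0 \left(1 + w\right) = 0$)
$P = i \sqrt{17}$ ($P = \sqrt{17 - 34} = \sqrt{-17} = i \sqrt{17} \approx 4.1231 i$)
$\left(u{\left(X \right)} + P\right)^{2} = \left(0 + i \sqrt{17}\right)^{2} = \left(i \sqrt{17}\right)^{2} = -17$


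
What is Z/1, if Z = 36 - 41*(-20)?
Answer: 856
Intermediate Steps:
Z = 856 (Z = 36 + 820 = 856)
Z/1 = 856/1 = 856*1 = 856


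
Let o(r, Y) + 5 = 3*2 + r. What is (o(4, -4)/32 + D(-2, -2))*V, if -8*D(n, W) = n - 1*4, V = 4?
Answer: 29/8 ≈ 3.6250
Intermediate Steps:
o(r, Y) = 1 + r (o(r, Y) = -5 + (3*2 + r) = -5 + (6 + r) = 1 + r)
D(n, W) = ½ - n/8 (D(n, W) = -(n - 1*4)/8 = -(n - 4)/8 = -(-4 + n)/8 = ½ - n/8)
(o(4, -4)/32 + D(-2, -2))*V = ((1 + 4)/32 + (½ - ⅛*(-2)))*4 = (5*(1/32) + (½ + ¼))*4 = (5/32 + ¾)*4 = (29/32)*4 = 29/8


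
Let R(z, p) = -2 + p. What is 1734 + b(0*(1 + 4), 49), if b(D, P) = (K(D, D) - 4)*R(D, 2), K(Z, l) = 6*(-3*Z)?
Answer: 1734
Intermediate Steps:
K(Z, l) = -18*Z
b(D, P) = 0 (b(D, P) = (-18*D - 4)*(-2 + 2) = (-4 - 18*D)*0 = 0)
1734 + b(0*(1 + 4), 49) = 1734 + 0 = 1734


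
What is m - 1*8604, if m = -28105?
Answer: -36709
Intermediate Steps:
m - 1*8604 = -28105 - 1*8604 = -28105 - 8604 = -36709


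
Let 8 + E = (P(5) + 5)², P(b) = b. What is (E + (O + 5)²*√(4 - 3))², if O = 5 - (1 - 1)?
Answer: 36864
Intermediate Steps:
O = 5 (O = 5 - 1*0 = 5 + 0 = 5)
E = 92 (E = -8 + (5 + 5)² = -8 + 10² = -8 + 100 = 92)
(E + (O + 5)²*√(4 - 3))² = (92 + (5 + 5)²*√(4 - 3))² = (92 + 10²*√1)² = (92 + 100*1)² = (92 + 100)² = 192² = 36864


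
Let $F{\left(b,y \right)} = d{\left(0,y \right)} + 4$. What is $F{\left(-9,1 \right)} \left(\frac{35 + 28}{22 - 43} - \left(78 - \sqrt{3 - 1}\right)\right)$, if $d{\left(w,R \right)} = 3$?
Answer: $-567 + 7 \sqrt{2} \approx -557.1$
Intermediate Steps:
$F{\left(b,y \right)} = 7$ ($F{\left(b,y \right)} = 3 + 4 = 7$)
$F{\left(-9,1 \right)} \left(\frac{35 + 28}{22 - 43} - \left(78 - \sqrt{3 - 1}\right)\right) = 7 \left(\frac{35 + 28}{22 - 43} - \left(78 - \sqrt{3 - 1}\right)\right) = 7 \left(\frac{63}{-21} - \left(78 - \sqrt{2}\right)\right) = 7 \left(63 \left(- \frac{1}{21}\right) - \left(78 - \sqrt{2}\right)\right) = 7 \left(-3 - \left(78 - \sqrt{2}\right)\right) = 7 \left(-81 + \sqrt{2}\right) = -567 + 7 \sqrt{2}$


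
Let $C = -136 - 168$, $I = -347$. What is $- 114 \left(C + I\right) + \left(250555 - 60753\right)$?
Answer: $264016$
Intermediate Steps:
$C = -304$ ($C = -136 - 168 = -304$)
$- 114 \left(C + I\right) + \left(250555 - 60753\right) = - 114 \left(-304 - 347\right) + \left(250555 - 60753\right) = \left(-114\right) \left(-651\right) + 189802 = 74214 + 189802 = 264016$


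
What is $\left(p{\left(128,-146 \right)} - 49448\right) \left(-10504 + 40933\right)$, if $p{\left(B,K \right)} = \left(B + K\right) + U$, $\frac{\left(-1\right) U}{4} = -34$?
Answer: $-1501062570$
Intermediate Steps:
$U = 136$ ($U = \left(-4\right) \left(-34\right) = 136$)
$p{\left(B,K \right)} = 136 + B + K$ ($p{\left(B,K \right)} = \left(B + K\right) + 136 = 136 + B + K$)
$\left(p{\left(128,-146 \right)} - 49448\right) \left(-10504 + 40933\right) = \left(\left(136 + 128 - 146\right) - 49448\right) \left(-10504 + 40933\right) = \left(118 - 49448\right) 30429 = \left(-49330\right) 30429 = -1501062570$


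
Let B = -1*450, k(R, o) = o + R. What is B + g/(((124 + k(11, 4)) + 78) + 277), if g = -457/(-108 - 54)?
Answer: -36012143/80028 ≈ -449.99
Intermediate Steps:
k(R, o) = R + o
g = 457/162 (g = -457/(-162) = -457*(-1/162) = 457/162 ≈ 2.8210)
B = -450
B + g/(((124 + k(11, 4)) + 78) + 277) = -450 + (457/162)/(((124 + (11 + 4)) + 78) + 277) = -450 + (457/162)/(((124 + 15) + 78) + 277) = -450 + (457/162)/((139 + 78) + 277) = -450 + (457/162)/(217 + 277) = -450 + (457/162)/494 = -450 + (1/494)*(457/162) = -450 + 457/80028 = -36012143/80028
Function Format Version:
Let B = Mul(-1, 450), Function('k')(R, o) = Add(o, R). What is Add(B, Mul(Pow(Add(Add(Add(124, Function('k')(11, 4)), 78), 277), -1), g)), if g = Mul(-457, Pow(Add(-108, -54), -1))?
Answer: Rational(-36012143, 80028) ≈ -449.99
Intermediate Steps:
Function('k')(R, o) = Add(R, o)
g = Rational(457, 162) (g = Mul(-457, Pow(-162, -1)) = Mul(-457, Rational(-1, 162)) = Rational(457, 162) ≈ 2.8210)
B = -450
Add(B, Mul(Pow(Add(Add(Add(124, Function('k')(11, 4)), 78), 277), -1), g)) = Add(-450, Mul(Pow(Add(Add(Add(124, Add(11, 4)), 78), 277), -1), Rational(457, 162))) = Add(-450, Mul(Pow(Add(Add(Add(124, 15), 78), 277), -1), Rational(457, 162))) = Add(-450, Mul(Pow(Add(Add(139, 78), 277), -1), Rational(457, 162))) = Add(-450, Mul(Pow(Add(217, 277), -1), Rational(457, 162))) = Add(-450, Mul(Pow(494, -1), Rational(457, 162))) = Add(-450, Mul(Rational(1, 494), Rational(457, 162))) = Add(-450, Rational(457, 80028)) = Rational(-36012143, 80028)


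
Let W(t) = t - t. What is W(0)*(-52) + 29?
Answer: 29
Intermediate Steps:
W(t) = 0
W(0)*(-52) + 29 = 0*(-52) + 29 = 0 + 29 = 29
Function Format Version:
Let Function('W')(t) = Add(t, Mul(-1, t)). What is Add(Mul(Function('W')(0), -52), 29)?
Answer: 29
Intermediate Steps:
Function('W')(t) = 0
Add(Mul(Function('W')(0), -52), 29) = Add(Mul(0, -52), 29) = Add(0, 29) = 29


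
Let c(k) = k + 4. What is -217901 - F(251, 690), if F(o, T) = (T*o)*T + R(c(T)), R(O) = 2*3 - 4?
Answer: -119719003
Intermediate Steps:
c(k) = 4 + k
R(O) = 2 (R(O) = 6 - 4 = 2)
F(o, T) = 2 + o*T**2 (F(o, T) = (T*o)*T + 2 = o*T**2 + 2 = 2 + o*T**2)
-217901 - F(251, 690) = -217901 - (2 + 251*690**2) = -217901 - (2 + 251*476100) = -217901 - (2 + 119501100) = -217901 - 1*119501102 = -217901 - 119501102 = -119719003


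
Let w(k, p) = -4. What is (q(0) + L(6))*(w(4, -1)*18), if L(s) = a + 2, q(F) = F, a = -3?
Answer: 72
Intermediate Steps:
L(s) = -1 (L(s) = -3 + 2 = -1)
(q(0) + L(6))*(w(4, -1)*18) = (0 - 1)*(-4*18) = -1*(-72) = 72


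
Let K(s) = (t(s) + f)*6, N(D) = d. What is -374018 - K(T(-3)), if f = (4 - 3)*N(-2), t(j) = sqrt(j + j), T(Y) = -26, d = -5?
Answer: -373988 - 12*I*sqrt(13) ≈ -3.7399e+5 - 43.267*I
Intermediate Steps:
t(j) = sqrt(2)*sqrt(j) (t(j) = sqrt(2*j) = sqrt(2)*sqrt(j))
N(D) = -5
f = -5 (f = (4 - 3)*(-5) = 1*(-5) = -5)
K(s) = -30 + 6*sqrt(2)*sqrt(s) (K(s) = (sqrt(2)*sqrt(s) - 5)*6 = (-5 + sqrt(2)*sqrt(s))*6 = -30 + 6*sqrt(2)*sqrt(s))
-374018 - K(T(-3)) = -374018 - (-30 + 6*sqrt(2)*sqrt(-26)) = -374018 - (-30 + 6*sqrt(2)*(I*sqrt(26))) = -374018 - (-30 + 12*I*sqrt(13)) = -374018 + (30 - 12*I*sqrt(13)) = -373988 - 12*I*sqrt(13)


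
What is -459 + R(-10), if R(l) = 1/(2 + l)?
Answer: -3673/8 ≈ -459.13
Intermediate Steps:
-459 + R(-10) = -459 + 1/(2 - 10) = -459 + 1/(-8) = -459 - 1/8 = -3673/8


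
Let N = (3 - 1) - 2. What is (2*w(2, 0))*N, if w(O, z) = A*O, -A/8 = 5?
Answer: 0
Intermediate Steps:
A = -40 (A = -8*5 = -40)
w(O, z) = -40*O
N = 0 (N = 2 - 2 = 0)
(2*w(2, 0))*N = (2*(-40*2))*0 = (2*(-80))*0 = -160*0 = 0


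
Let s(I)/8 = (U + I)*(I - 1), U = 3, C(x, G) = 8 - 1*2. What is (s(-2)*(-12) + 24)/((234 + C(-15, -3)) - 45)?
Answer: 8/5 ≈ 1.6000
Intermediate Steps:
C(x, G) = 6 (C(x, G) = 8 - 2 = 6)
s(I) = 8*(-1 + I)*(3 + I) (s(I) = 8*((3 + I)*(I - 1)) = 8*((3 + I)*(-1 + I)) = 8*((-1 + I)*(3 + I)) = 8*(-1 + I)*(3 + I))
(s(-2)*(-12) + 24)/((234 + C(-15, -3)) - 45) = ((-24 + 8*(-2)² + 16*(-2))*(-12) + 24)/((234 + 6) - 45) = ((-24 + 8*4 - 32)*(-12) + 24)/(240 - 45) = ((-24 + 32 - 32)*(-12) + 24)/195 = (-24*(-12) + 24)*(1/195) = (288 + 24)*(1/195) = 312*(1/195) = 8/5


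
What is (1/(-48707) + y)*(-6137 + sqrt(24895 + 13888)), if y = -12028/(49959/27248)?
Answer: 7535849272397483/187181001 - 1227936984259*sqrt(38783)/187181001 ≈ 3.8968e+7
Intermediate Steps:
y = -25210688/3843 (y = -12028/(49959*(1/27248)) = -12028/3843/2096 = -12028*2096/3843 = -25210688/3843 ≈ -6560.2)
(1/(-48707) + y)*(-6137 + sqrt(24895 + 13888)) = (1/(-48707) - 25210688/3843)*(-6137 + sqrt(24895 + 13888)) = (-1/48707 - 25210688/3843)*(-6137 + sqrt(38783)) = -1227936984259*(-6137 + sqrt(38783))/187181001 = 7535849272397483/187181001 - 1227936984259*sqrt(38783)/187181001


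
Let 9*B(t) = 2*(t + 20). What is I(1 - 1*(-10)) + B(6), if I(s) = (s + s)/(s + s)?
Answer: 61/9 ≈ 6.7778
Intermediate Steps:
B(t) = 40/9 + 2*t/9 (B(t) = (2*(t + 20))/9 = (2*(20 + t))/9 = (40 + 2*t)/9 = 40/9 + 2*t/9)
I(s) = 1 (I(s) = (2*s)/((2*s)) = (2*s)*(1/(2*s)) = 1)
I(1 - 1*(-10)) + B(6) = 1 + (40/9 + (2/9)*6) = 1 + (40/9 + 4/3) = 1 + 52/9 = 61/9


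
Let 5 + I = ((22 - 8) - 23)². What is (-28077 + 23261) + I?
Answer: -4740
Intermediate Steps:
I = 76 (I = -5 + ((22 - 8) - 23)² = -5 + (14 - 23)² = -5 + (-9)² = -5 + 81 = 76)
(-28077 + 23261) + I = (-28077 + 23261) + 76 = -4816 + 76 = -4740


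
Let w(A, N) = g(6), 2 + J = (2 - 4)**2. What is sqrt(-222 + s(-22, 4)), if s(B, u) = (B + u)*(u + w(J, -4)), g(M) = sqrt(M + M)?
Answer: sqrt(-294 - 36*sqrt(3)) ≈ 18.877*I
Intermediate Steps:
g(M) = sqrt(2)*sqrt(M) (g(M) = sqrt(2*M) = sqrt(2)*sqrt(M))
J = 2 (J = -2 + (2 - 4)**2 = -2 + (-2)**2 = -2 + 4 = 2)
w(A, N) = 2*sqrt(3) (w(A, N) = sqrt(2)*sqrt(6) = 2*sqrt(3))
s(B, u) = (B + u)*(u + 2*sqrt(3))
sqrt(-222 + s(-22, 4)) = sqrt(-222 + (4**2 - 22*4 + 2*(-22)*sqrt(3) + 2*4*sqrt(3))) = sqrt(-222 + (16 - 88 - 44*sqrt(3) + 8*sqrt(3))) = sqrt(-222 + (-72 - 36*sqrt(3))) = sqrt(-294 - 36*sqrt(3))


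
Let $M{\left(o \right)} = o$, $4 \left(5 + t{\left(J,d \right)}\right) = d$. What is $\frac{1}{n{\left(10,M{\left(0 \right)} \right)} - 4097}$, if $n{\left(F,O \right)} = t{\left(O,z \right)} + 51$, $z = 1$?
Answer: $- \frac{4}{16203} \approx -0.00024687$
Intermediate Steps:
$t{\left(J,d \right)} = -5 + \frac{d}{4}$
$n{\left(F,O \right)} = \frac{185}{4}$ ($n{\left(F,O \right)} = \left(-5 + \frac{1}{4} \cdot 1\right) + 51 = \left(-5 + \frac{1}{4}\right) + 51 = - \frac{19}{4} + 51 = \frac{185}{4}$)
$\frac{1}{n{\left(10,M{\left(0 \right)} \right)} - 4097} = \frac{1}{\frac{185}{4} - 4097} = \frac{1}{- \frac{16203}{4}} = - \frac{4}{16203}$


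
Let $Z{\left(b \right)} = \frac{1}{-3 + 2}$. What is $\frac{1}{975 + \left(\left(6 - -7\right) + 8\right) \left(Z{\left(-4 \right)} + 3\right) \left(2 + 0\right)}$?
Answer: $\frac{1}{1059} \approx 0.00094429$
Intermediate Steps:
$Z{\left(b \right)} = -1$ ($Z{\left(b \right)} = \frac{1}{-1} = -1$)
$\frac{1}{975 + \left(\left(6 - -7\right) + 8\right) \left(Z{\left(-4 \right)} + 3\right) \left(2 + 0\right)} = \frac{1}{975 + \left(\left(6 - -7\right) + 8\right) \left(-1 + 3\right) \left(2 + 0\right)} = \frac{1}{975 + \left(\left(6 + 7\right) + 8\right) 2 \cdot 2} = \frac{1}{975 + \left(13 + 8\right) 4} = \frac{1}{975 + 21 \cdot 4} = \frac{1}{975 + 84} = \frac{1}{1059}$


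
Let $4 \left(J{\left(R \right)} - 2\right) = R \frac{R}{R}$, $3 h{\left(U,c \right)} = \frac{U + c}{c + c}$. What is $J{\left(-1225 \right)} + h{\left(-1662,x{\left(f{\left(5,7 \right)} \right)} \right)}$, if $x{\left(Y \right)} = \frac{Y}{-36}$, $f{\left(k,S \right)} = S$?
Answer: $\frac{94121}{84} \approx 1120.5$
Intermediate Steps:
$x{\left(Y \right)} = - \frac{Y}{36}$ ($x{\left(Y \right)} = Y \left(- \frac{1}{36}\right) = - \frac{Y}{36}$)
$h{\left(U,c \right)} = \frac{U + c}{6 c}$ ($h{\left(U,c \right)} = \frac{\left(U + c\right) \frac{1}{c + c}}{3} = \frac{\left(U + c\right) \frac{1}{2 c}}{3} = \frac{\frac{1}{2} \frac{1}{c} \left(U + c\right)}{3} = \frac{U + c}{6 c}$)
$J{\left(R \right)} = 2 + \frac{R}{4}$ ($J{\left(R \right)} = 2 + \frac{R \frac{R}{R}}{4} = 2 + \frac{R 1}{4} = 2 + \frac{R}{4}$)
$J{\left(-1225 \right)} + h{\left(-1662,x{\left(f{\left(5,7 \right)} \right)} \right)} = \left(2 + \frac{1}{4} \left(-1225\right)\right) + \frac{-1662 - \frac{7}{36}}{6 \left(\left(- \frac{1}{36}\right) 7\right)} = \left(2 - \frac{1225}{4}\right) + \frac{-1662 - \frac{7}{36}}{6 \left(- \frac{7}{36}\right)} = - \frac{1217}{4} + \frac{1}{6} \left(- \frac{36}{7}\right) \left(- \frac{59839}{36}\right) = - \frac{1217}{4} + \frac{59839}{42} = \frac{94121}{84}$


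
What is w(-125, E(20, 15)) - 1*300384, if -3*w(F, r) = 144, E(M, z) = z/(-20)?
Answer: -300432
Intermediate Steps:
E(M, z) = -z/20 (E(M, z) = z*(-1/20) = -z/20)
w(F, r) = -48 (w(F, r) = -1/3*144 = -48)
w(-125, E(20, 15)) - 1*300384 = -48 - 1*300384 = -48 - 300384 = -300432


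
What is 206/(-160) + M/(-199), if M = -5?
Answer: -20097/15920 ≈ -1.2624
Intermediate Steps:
206/(-160) + M/(-199) = 206/(-160) - 5/(-199) = 206*(-1/160) - 5*(-1/199) = -103/80 + 5/199 = -20097/15920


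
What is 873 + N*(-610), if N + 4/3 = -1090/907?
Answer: 6583213/2721 ≈ 2419.4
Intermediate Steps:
N = -6898/2721 (N = -4/3 - 1090/907 = -6898/2721 ≈ -2.5351)
873 + N*(-610) = 873 - 6898/2721*(-610) = 873 + 4207780/2721 = 6583213/2721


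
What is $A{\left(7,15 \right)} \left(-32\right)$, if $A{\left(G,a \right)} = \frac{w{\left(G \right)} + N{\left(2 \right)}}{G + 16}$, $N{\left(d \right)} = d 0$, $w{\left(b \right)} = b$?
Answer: $- \frac{224}{23} \approx -9.7391$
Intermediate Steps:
$N{\left(d \right)} = 0$
$A{\left(G,a \right)} = \frac{G}{16 + G}$ ($A{\left(G,a \right)} = \frac{G + 0}{G + 16} = \frac{G}{16 + G}$)
$A{\left(7,15 \right)} \left(-32\right) = \frac{7}{16 + 7} \left(-32\right) = \frac{7}{23} \left(-32\right) = - \frac{224}{23}$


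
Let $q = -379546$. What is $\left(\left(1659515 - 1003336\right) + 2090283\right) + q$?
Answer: $2366916$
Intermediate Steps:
$\left(\left(1659515 - 1003336\right) + 2090283\right) + q = \left(\left(1659515 - 1003336\right) + 2090283\right) - 379546 = \left(656179 + 2090283\right) - 379546 = 2746462 - 379546 = 2366916$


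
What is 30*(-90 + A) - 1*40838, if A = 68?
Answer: -41498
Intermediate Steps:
30*(-90 + A) - 1*40838 = 30*(-90 + 68) - 1*40838 = 30*(-22) - 40838 = -660 - 40838 = -41498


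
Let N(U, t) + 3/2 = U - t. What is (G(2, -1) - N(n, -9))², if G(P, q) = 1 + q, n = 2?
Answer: 361/4 ≈ 90.250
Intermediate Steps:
N(U, t) = -3/2 + U - t (N(U, t) = -3/2 + (U - t) = -3/2 + U - t)
(G(2, -1) - N(n, -9))² = ((1 - 1) - (-3/2 + 2 - 1*(-9)))² = (0 - (-3/2 + 2 + 9))² = (0 - 1*19/2)² = (0 - 19/2)² = (-19/2)² = 361/4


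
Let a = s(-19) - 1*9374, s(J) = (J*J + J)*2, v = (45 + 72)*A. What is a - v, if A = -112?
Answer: 4414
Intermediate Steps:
v = -13104 (v = (45 + 72)*(-112) = 117*(-112) = -13104)
s(J) = 2*J + 2*J**2 (s(J) = (J**2 + J)*2 = (J + J**2)*2 = 2*J + 2*J**2)
a = -8690 (a = 2*(-19)*(1 - 19) - 1*9374 = 2*(-19)*(-18) - 9374 = 684 - 9374 = -8690)
a - v = -8690 - 1*(-13104) = -8690 + 13104 = 4414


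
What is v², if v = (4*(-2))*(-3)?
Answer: 576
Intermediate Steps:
v = 24 (v = -8*(-3) = 24)
v² = 24² = 576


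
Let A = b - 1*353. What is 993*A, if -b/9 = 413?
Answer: -4041510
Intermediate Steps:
b = -3717 (b = -9*413 = -3717)
A = -4070 (A = -3717 - 1*353 = -3717 - 353 = -4070)
993*A = 993*(-4070) = -4041510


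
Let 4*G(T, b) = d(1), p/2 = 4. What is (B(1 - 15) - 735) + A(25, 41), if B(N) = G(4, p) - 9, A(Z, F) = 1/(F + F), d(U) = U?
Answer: -121973/164 ≈ -743.74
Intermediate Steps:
p = 8 (p = 2*4 = 8)
G(T, b) = ¼ (G(T, b) = (¼)*1 = ¼)
A(Z, F) = 1/(2*F)
B(N) = -35/4 (B(N) = ¼ - 9 = -35/4)
(B(1 - 15) - 735) + A(25, 41) = (-35/4 - 735) + (½)/41 = -2975/4 + (½)*(1/41) = -2975/4 + 1/82 = -121973/164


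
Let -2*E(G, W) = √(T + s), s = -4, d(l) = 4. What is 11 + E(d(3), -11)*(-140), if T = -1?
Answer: 11 + 70*I*√5 ≈ 11.0 + 156.52*I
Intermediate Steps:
E(G, W) = -I*√5/2 (E(G, W) = -√(-1 - 4)/2 = -I*√5/2)
11 + E(d(3), -11)*(-140) = 11 - I*√5/2*(-140) = 11 + 70*I*√5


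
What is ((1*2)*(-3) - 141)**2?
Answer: 21609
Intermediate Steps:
((1*2)*(-3) - 141)**2 = (2*(-3) - 141)**2 = (-6 - 141)**2 = (-147)**2 = 21609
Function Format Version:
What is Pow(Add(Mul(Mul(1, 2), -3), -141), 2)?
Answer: 21609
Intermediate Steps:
Pow(Add(Mul(Mul(1, 2), -3), -141), 2) = Pow(Add(Mul(2, -3), -141), 2) = Pow(Add(-6, -141), 2) = Pow(-147, 2) = 21609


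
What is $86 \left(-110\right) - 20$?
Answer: $-9480$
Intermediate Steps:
$86 \left(-110\right) - 20 = -9460 - 20 = -9480$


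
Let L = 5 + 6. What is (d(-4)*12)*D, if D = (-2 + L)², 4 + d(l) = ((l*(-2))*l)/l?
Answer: 3888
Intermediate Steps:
L = 11
d(l) = -4 - 2*l (d(l) = -4 + ((l*(-2))*l)/l = -4 + ((-2*l)*l)/l = -4 + (-2*l²)/l = -4 - 2*l)
D = 81 (D = (-2 + 11)² = 9² = 81)
(d(-4)*12)*D = ((-4 - 2*(-4))*12)*81 = ((-4 + 8)*12)*81 = (4*12)*81 = 48*81 = 3888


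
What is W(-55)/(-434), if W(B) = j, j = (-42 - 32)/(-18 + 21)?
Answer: 37/651 ≈ 0.056836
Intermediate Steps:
j = -74/3 ≈ -24.667
W(B) = -74/3
W(-55)/(-434) = -74/3/(-434) = -74/3*(-1/434) = 37/651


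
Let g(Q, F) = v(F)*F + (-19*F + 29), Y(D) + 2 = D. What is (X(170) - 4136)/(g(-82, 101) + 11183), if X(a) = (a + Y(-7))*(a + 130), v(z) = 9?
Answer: 22082/5101 ≈ 4.3290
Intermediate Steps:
Y(D) = -2 + D
X(a) = (-9 + a)*(130 + a) (X(a) = (a + (-2 - 7))*(a + 130) = (a - 9)*(130 + a) = (-9 + a)*(130 + a))
g(Q, F) = 29 - 10*F (g(Q, F) = 9*F + (-19*F + 29) = 9*F + (29 - 19*F) = 29 - 10*F)
(X(170) - 4136)/(g(-82, 101) + 11183) = ((-1170 + 170² + 121*170) - 4136)/((29 - 10*101) + 11183) = ((-1170 + 28900 + 20570) - 4136)/((29 - 1010) + 11183) = (48300 - 4136)/(-981 + 11183) = 44164/10202 = 44164*(1/10202) = 22082/5101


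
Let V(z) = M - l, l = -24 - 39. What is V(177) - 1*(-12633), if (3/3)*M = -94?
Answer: 12602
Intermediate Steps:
l = -63
M = -94
V(z) = -31 (V(z) = -94 - 1*(-63) = -94 + 63 = -31)
V(177) - 1*(-12633) = -31 - 1*(-12633) = -31 + 12633 = 12602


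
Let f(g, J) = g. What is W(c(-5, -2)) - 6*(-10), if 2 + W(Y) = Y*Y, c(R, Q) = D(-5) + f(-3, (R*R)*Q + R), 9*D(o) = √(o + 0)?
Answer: 5422/81 - 2*I*√5/3 ≈ 66.938 - 1.4907*I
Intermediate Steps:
D(o) = √o/9 (D(o) = √(o + 0)/9 = √o/9)
c(R, Q) = -3 + I*√5/9 (c(R, Q) = √(-5)/9 - 3 = (I*√5)/9 - 3 = I*√5/9 - 3 = -3 + I*√5/9)
W(Y) = -2 + Y² (W(Y) = -2 + Y*Y = -2 + Y²)
W(c(-5, -2)) - 6*(-10) = (-2 + (-3 + I*√5/9)²) - 6*(-10) = (-2 + (-3 + I*√5/9)²) + 60 = 58 + (-3 + I*√5/9)²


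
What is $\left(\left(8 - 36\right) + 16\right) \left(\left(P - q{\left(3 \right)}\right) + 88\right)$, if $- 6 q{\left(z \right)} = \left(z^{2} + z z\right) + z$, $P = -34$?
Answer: $-690$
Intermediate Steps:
$q{\left(z \right)} = - \frac{z^{2}}{3} - \frac{z}{6}$ ($q{\left(z \right)} = - \frac{\left(z^{2} + z z\right) + z}{6} = - \frac{\left(z^{2} + z^{2}\right) + z}{6} = - \frac{2 z^{2} + z}{6} = - \frac{z + 2 z^{2}}{6} = - \frac{z^{2}}{3} - \frac{z}{6}$)
$\left(\left(8 - 36\right) + 16\right) \left(\left(P - q{\left(3 \right)}\right) + 88\right) = \left(\left(8 - 36\right) + 16\right) \left(\left(-34 - \left(- \frac{1}{6}\right) 3 \left(1 + 2 \cdot 3\right)\right) + 88\right) = \left(-28 + 16\right) \left(\left(-34 - \left(- \frac{1}{6}\right) 3 \left(1 + 6\right)\right) + 88\right) = - 12 \left(\left(-34 - \left(- \frac{1}{6}\right) 3 \cdot 7\right) + 88\right) = - 12 \left(\left(-34 - - \frac{7}{2}\right) + 88\right) = - 12 \left(\left(-34 + \frac{7}{2}\right) + 88\right) = - 12 \left(- \frac{61}{2} + 88\right) = \left(-12\right) \frac{115}{2} = -690$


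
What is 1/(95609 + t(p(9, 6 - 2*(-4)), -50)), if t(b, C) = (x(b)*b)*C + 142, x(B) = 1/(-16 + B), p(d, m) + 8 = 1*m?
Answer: 1/95781 ≈ 1.0440e-5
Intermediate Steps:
p(d, m) = -8 + m (p(d, m) = -8 + 1*m = -8 + m)
t(b, C) = 142 + C*b/(-16 + b) (t(b, C) = (b/(-16 + b))*C + 142 = C*b/(-16 + b) + 142 = 142 + C*b/(-16 + b))
1/(95609 + t(p(9, 6 - 2*(-4)), -50)) = 1/(95609 + (-2272 + 142*(-8 + (6 - 2*(-4))) - 50*(-8 + (6 - 2*(-4))))/(-16 + (-8 + (6 - 2*(-4))))) = 1/(95609 + (-2272 + 142*(-8 + (6 + 8)) - 50*(-8 + (6 + 8)))/(-16 + (-8 + (6 + 8)))) = 1/(95609 + (-2272 + 142*(-8 + 14) - 50*(-8 + 14))/(-16 + (-8 + 14))) = 1/(95609 + (-2272 + 142*6 - 50*6)/(-16 + 6)) = 1/(95609 + (-2272 + 852 - 300)/(-10)) = 1/(95609 - ⅒*(-1720)) = 1/(95609 + 172) = 1/95781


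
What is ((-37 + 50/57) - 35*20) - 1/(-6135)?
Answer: -85806136/116565 ≈ -736.12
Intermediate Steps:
((-37 + 50/57) - 35*20) - 1/(-6135) = ((-37 + 50*(1/57)) - 700) - 1*(-1/6135) = ((-37 + 50/57) - 700) + 1/6135 = (-2059/57 - 700) + 1/6135 = -41959/57 + 1/6135 = -85806136/116565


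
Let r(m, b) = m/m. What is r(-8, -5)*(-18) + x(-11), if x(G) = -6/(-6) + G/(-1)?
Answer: -6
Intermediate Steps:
x(G) = 1 - G (x(G) = -6*(-⅙) + G*(-1) = 1 - G)
r(m, b) = 1
r(-8, -5)*(-18) + x(-11) = 1*(-18) + (1 - 1*(-11)) = -18 + (1 + 11) = -18 + 12 = -6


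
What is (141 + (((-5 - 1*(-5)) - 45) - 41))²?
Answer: 3025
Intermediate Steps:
(141 + (((-5 - 1*(-5)) - 45) - 41))² = (141 + (((-5 + 5) - 45) - 41))² = (141 + ((0 - 45) - 41))² = (141 + (-45 - 41))² = (141 - 86)² = 55² = 3025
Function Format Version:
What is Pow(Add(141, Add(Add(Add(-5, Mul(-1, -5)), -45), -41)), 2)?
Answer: 3025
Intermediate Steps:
Pow(Add(141, Add(Add(Add(-5, Mul(-1, -5)), -45), -41)), 2) = Pow(Add(141, Add(Add(Add(-5, 5), -45), -41)), 2) = Pow(Add(141, Add(Add(0, -45), -41)), 2) = Pow(Add(141, Add(-45, -41)), 2) = Pow(Add(141, -86), 2) = Pow(55, 2) = 3025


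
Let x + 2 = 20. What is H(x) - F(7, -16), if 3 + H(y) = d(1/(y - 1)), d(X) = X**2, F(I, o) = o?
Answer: 3758/289 ≈ 13.003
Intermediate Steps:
x = 18 (x = -2 + 20 = 18)
H(y) = -3 + (-1 + y)**(-2) (H(y) = -3 + (1/(y - 1))**2 = -3 + (1/(-1 + y))**2 = -3 + (-1 + y)**(-2))
H(x) - F(7, -16) = (-3 + (-1 + 18)**(-2)) - 1*(-16) = (-3 + 17**(-2)) + 16 = (-3 + 1/289) + 16 = -866/289 + 16 = 3758/289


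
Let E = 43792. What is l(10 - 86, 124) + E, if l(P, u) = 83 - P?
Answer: 43951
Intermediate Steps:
l(10 - 86, 124) + E = (83 - (10 - 86)) + 43792 = (83 - 1*(-76)) + 43792 = (83 + 76) + 43792 = 159 + 43792 = 43951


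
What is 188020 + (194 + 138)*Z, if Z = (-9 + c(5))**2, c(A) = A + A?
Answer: 188352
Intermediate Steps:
c(A) = 2*A
Z = 1 (Z = (-9 + 2*5)**2 = (-9 + 10)**2 = 1**2 = 1)
188020 + (194 + 138)*Z = 188020 + (194 + 138)*1 = 188020 + 332*1 = 188020 + 332 = 188352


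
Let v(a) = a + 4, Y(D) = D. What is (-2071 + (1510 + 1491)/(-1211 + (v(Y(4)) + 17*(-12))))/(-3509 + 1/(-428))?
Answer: 1248432344/2113107171 ≈ 0.59080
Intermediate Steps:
v(a) = 4 + a
(-2071 + (1510 + 1491)/(-1211 + (v(Y(4)) + 17*(-12))))/(-3509 + 1/(-428)) = (-2071 + (1510 + 1491)/(-1211 + ((4 + 4) + 17*(-12))))/(-3509 + 1/(-428)) = (-2071 + 3001/(-1211 + (8 - 204)))/(-3509 - 1/428) = (-2071 + 3001/(-1211 - 196))/(-1501853/428) = (-2071 + 3001/(-1407))*(-428/1501853) = (-2071 + 3001*(-1/1407))*(-428/1501853) = (-2071 - 3001/1407)*(-428/1501853) = -2916898/1407*(-428/1501853) = 1248432344/2113107171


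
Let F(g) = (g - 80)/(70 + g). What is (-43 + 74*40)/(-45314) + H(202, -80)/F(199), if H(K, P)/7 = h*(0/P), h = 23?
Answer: -2917/45314 ≈ -0.064373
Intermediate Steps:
F(g) = (-80 + g)/(70 + g)
H(K, P) = 0 (H(K, P) = 7*(23*(0/P)) = 7*(23*0) = 7*0 = 0)
(-43 + 74*40)/(-45314) + H(202, -80)/F(199) = (-43 + 74*40)/(-45314) + 0/(((-80 + 199)/(70 + 199))) = (-43 + 2960)*(-1/45314) + 0/((119/269)) = 2917*(-1/45314) + 0/(((1/269)*119)) = -2917/45314 + 0/(119/269) = -2917/45314 + 0*(269/119) = -2917/45314 + 0 = -2917/45314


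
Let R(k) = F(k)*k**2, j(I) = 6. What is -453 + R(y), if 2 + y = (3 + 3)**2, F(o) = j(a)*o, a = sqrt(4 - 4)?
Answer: 235371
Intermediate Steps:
a = 0 (a = sqrt(0) = 0)
F(o) = 6*o
y = 34 (y = -2 + (3 + 3)**2 = -2 + 6**2 = -2 + 36 = 34)
R(k) = 6*k**3 (R(k) = (6*k)*k**2 = 6*k**3)
-453 + R(y) = -453 + 6*34**3 = -453 + 6*39304 = -453 + 235824 = 235371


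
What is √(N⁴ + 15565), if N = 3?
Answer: √15646 ≈ 125.08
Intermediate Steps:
√(N⁴ + 15565) = √(3⁴ + 15565) = √(81 + 15565) = √15646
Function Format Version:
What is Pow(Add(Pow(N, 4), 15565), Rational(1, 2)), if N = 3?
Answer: Pow(15646, Rational(1, 2)) ≈ 125.08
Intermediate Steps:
Pow(Add(Pow(N, 4), 15565), Rational(1, 2)) = Pow(Add(Pow(3, 4), 15565), Rational(1, 2)) = Pow(Add(81, 15565), Rational(1, 2)) = Pow(15646, Rational(1, 2))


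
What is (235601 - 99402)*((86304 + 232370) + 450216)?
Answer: 104722049110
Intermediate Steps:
(235601 - 99402)*((86304 + 232370) + 450216) = 136199*(318674 + 450216) = 136199*768890 = 104722049110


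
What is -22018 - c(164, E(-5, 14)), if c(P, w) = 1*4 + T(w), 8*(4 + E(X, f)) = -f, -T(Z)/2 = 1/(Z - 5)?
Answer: -946954/43 ≈ -22022.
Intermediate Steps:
T(Z) = -2/(-5 + Z) (T(Z) = -2/(Z - 5) = -2/(-5 + Z))
E(X, f) = -4 - f/8 (E(X, f) = -4 + (-f)/8 = -4 - f/8)
c(P, w) = 4 - 2/(-5 + w) (c(P, w) = 1*4 - 2/(-5 + w) = 4 - 2/(-5 + w))
-22018 - c(164, E(-5, 14)) = -22018 - 2*(-11 + 2*(-4 - ⅛*14))/(-5 + (-4 - ⅛*14)) = -22018 - 2*(-11 + 2*(-4 - 7/4))/(-5 + (-4 - 7/4)) = -22018 - 2*(-11 + 2*(-23/4))/(-5 - 23/4) = -22018 - 2*(-11 - 23/2)/(-43/4) = -22018 - 2*(-4)*(-45)/(43*2) = -22018 - 1*180/43 = -22018 - 180/43 = -946954/43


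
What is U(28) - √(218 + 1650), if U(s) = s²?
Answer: 784 - 2*√467 ≈ 740.78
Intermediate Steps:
U(28) - √(218 + 1650) = 28² - √(218 + 1650) = 784 - √1868 = 784 - 2*√467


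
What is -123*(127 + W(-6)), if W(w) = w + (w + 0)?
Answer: -14145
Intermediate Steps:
W(w) = 2*w (W(w) = w + w = 2*w)
-123*(127 + W(-6)) = -123*(127 + 2*(-6)) = -123*(127 - 12) = -123*115 = -14145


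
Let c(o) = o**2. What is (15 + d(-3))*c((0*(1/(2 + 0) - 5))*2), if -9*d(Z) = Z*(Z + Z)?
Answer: 0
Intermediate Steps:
d(Z) = -2*Z**2/9 (d(Z) = -Z*(Z + Z)/9 = -Z*2*Z/9 = -2*Z**2/9)
(15 + d(-3))*c((0*(1/(2 + 0) - 5))*2) = (15 - 2/9*(-3)**2)*((0*(1/(2 + 0) - 5))*2)**2 = (15 - 2/9*9)*((0*(1/2 - 5))*2)**2 = (15 - 2)*((0*(1/2 - 5))*2)**2 = 13*((0*(-9/2))*2)**2 = 13*(0*2)**2 = 13*0**2 = 13*0 = 0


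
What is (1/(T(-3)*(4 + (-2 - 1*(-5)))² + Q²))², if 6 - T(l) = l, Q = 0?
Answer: 1/194481 ≈ 5.1419e-6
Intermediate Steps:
T(l) = 6 - l
(1/(T(-3)*(4 + (-2 - 1*(-5)))² + Q²))² = (1/((6 - 1*(-3))*(4 + (-2 - 1*(-5)))² + 0²))² = (1/((6 + 3)*(4 + (-2 + 5))² + 0))² = (1/(9*(4 + 3)² + 0))² = (1/(9*7² + 0))² = (1/(9*49 + 0))² = (1/(441 + 0))² = (1/441)² = 1/194481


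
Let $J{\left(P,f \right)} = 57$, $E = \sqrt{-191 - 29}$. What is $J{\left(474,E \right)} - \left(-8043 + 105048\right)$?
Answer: $-96948$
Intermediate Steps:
$E = 2 i \sqrt{55}$ ($E = \sqrt{-220} = 2 i \sqrt{55} \approx 14.832 i$)
$J{\left(474,E \right)} - \left(-8043 + 105048\right) = 57 - \left(-8043 + 105048\right) = 57 - 97005 = -96948$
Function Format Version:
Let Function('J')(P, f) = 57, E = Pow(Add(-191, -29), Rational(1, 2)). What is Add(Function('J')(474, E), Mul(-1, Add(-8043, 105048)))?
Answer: -96948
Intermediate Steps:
E = Mul(2, I, Pow(55, Rational(1, 2))) (E = Pow(-220, Rational(1, 2)) = Mul(2, I, Pow(55, Rational(1, 2))) ≈ Mul(14.832, I))
Add(Function('J')(474, E), Mul(-1, Add(-8043, 105048))) = Add(57, Mul(-1, Add(-8043, 105048))) = Add(57, Mul(-1, 97005)) = Add(57, -97005) = -96948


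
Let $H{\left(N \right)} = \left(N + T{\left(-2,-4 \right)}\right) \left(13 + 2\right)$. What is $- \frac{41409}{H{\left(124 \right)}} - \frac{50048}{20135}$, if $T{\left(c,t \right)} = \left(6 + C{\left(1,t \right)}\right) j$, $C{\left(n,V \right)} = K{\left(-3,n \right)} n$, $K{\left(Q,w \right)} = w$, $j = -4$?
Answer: $- \frac{20129763}{644320} \approx -31.242$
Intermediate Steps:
$C{\left(n,V \right)} = n^{2}$ ($C{\left(n,V \right)} = n n = n^{2}$)
$T{\left(c,t \right)} = -28$ ($T{\left(c,t \right)} = \left(6 + 1^{2}\right) \left(-4\right) = \left(6 + 1\right) \left(-4\right) = 7 \left(-4\right) = -28$)
$H{\left(N \right)} = -420 + 15 N$ ($H{\left(N \right)} = \left(N - 28\right) \left(13 + 2\right) = \left(-28 + N\right) 15 = -420 + 15 N$)
$- \frac{41409}{H{\left(124 \right)}} - \frac{50048}{20135} = - \frac{41409}{-420 + 15 \cdot 124} - \frac{50048}{20135} = - \frac{41409}{-420 + 1860} - \frac{50048}{20135} = - \frac{41409}{1440} - \frac{50048}{20135} = \left(-41409\right) \frac{1}{1440} - \frac{50048}{20135} = - \frac{4601}{160} - \frac{50048}{20135} = - \frac{20129763}{644320}$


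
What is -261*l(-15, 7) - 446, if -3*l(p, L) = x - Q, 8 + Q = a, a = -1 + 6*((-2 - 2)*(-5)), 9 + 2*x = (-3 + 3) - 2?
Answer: -21163/2 ≈ -10582.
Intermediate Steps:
x = -11/2 (x = -9/2 + ((-3 + 3) - 2)/2 = -9/2 + (0 - 2)/2 = -9/2 + (½)*(-2) = -9/2 - 1 = -11/2 ≈ -5.5000)
a = 119 (a = -1 + 6*(-4*(-5)) = -1 + 6*20 = -1 + 120 = 119)
Q = 111 (Q = -8 + 119 = 111)
l(p, L) = 233/6 (l(p, L) = -(-11/2 - 1*111)/3 = -(-11/2 - 111)/3 = -⅓*(-233/2) = 233/6)
-261*l(-15, 7) - 446 = -261*233/6 - 446 = -20271/2 - 446 = -21163/2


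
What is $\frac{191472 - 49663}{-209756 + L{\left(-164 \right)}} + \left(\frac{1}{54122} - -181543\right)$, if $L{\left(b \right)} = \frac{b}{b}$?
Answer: $\frac{2060933836672787}{11352360110} \approx 1.8154 \cdot 10^{5}$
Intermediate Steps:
$L{\left(b \right)} = 1$
$\frac{191472 - 49663}{-209756 + L{\left(-164 \right)}} + \left(\frac{1}{54122} - -181543\right) = \frac{191472 - 49663}{-209756 + 1} + \left(\frac{1}{54122} - -181543\right) = \frac{141809}{-209755} + \left(\frac{1}{54122} + 181543\right) = 141809 \left(- \frac{1}{209755}\right) + \frac{9825470247}{54122} = - \frac{141809}{209755} + \frac{9825470247}{54122} = \frac{2060933836672787}{11352360110}$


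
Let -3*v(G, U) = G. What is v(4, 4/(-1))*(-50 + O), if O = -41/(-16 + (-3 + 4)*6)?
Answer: 306/5 ≈ 61.200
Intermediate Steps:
v(G, U) = -G/3
O = 41/10 (O = -41/(-16 + 1*6) = -41/(-16 + 6) = -41/(-10) = -41*(-⅒) = 41/10 ≈ 4.1000)
v(4, 4/(-1))*(-50 + O) = (-⅓*4)*(-50 + 41/10) = -4/3*(-459/10) = 306/5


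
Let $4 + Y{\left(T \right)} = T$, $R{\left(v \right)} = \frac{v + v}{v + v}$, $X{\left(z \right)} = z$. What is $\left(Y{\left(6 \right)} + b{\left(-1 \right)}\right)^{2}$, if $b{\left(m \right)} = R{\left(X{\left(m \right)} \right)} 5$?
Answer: $49$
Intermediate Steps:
$R{\left(v \right)} = 1$ ($R{\left(v \right)} = \frac{2 v}{2 v} = 2 v \frac{1}{2 v} = 1$)
$Y{\left(T \right)} = -4 + T$
$b{\left(m \right)} = 5$ ($b{\left(m \right)} = 1 \cdot 5 = 5$)
$\left(Y{\left(6 \right)} + b{\left(-1 \right)}\right)^{2} = \left(\left(-4 + 6\right) + 5\right)^{2} = \left(2 + 5\right)^{2} = 7^{2} = 49$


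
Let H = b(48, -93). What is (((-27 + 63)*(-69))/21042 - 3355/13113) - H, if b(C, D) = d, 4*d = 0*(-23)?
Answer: -5731589/15329097 ≈ -0.37390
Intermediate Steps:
d = 0 (d = (0*(-23))/4 = (1/4)*0 = 0)
b(C, D) = 0
H = 0
(((-27 + 63)*(-69))/21042 - 3355/13113) - H = (((-27 + 63)*(-69))/21042 - 3355/13113) - 1*0 = ((36*(-69))*(1/21042) - 3355*1/13113) + 0 = (-2484*1/21042 - 3355/13113) + 0 = (-138/1169 - 3355/13113) + 0 = -5731589/15329097 + 0 = -5731589/15329097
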